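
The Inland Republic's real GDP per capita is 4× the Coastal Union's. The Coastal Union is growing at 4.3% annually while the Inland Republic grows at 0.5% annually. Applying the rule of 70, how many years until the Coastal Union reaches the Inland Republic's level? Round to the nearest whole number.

37 years

the Coastal Union gains on the Inland Republic at 4.3% − 0.5% = 3.8 points a year.
At that relative rate the gap halves every 70/3.8 ≈ 18.42 years.
A 4× gap closes after 2 halvings: 2 × 18.42 ≈ 37 years.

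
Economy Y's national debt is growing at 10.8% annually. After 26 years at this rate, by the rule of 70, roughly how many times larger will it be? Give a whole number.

approximately 16 times

Doubling time ≈ 70/10.8 = 6.48 years.
26/6.48 ≈ 4 doublings, so about 2^4 = 16×.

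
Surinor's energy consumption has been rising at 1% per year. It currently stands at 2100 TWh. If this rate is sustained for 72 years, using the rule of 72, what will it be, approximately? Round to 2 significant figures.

Doubling time ≈ 72/1 = 72.00 years.
72 years is 72/72.00 ≈ 1.00 doublings, a factor of 2^1.00 ≈ 2.00.
2100 × 2.00 ≈ 4200 TWh.

roughly 4200 TWh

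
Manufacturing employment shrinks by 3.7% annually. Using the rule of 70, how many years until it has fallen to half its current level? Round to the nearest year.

Halving time ≈ 70 / 3.7 = 18.92 → 19 years.

≈ 19 years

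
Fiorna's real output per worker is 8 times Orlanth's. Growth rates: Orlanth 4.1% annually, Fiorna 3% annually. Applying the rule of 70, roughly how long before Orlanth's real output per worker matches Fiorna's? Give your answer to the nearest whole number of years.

191 years

The growth-rate gap is 4.1% − 3% = 1.1 percentage points.
So the ratio between them halves every 70/1.1 ≈ 63.64 years.
An 8 times gap closes after 3 halvings: 3 × 63.64 ≈ 191 years.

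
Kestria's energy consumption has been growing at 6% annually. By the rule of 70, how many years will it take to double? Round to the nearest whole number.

At 6%, doubling takes about 70/6 = 11.67 years.

about 12 years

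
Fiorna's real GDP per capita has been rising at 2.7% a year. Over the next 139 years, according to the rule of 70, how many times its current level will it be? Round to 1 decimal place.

approximately 41.1 times

Doubles every ≈ 25.93 years (70/2.7).
139 years is 5.36 doublings; 2^5.36 ≈ 41.1×.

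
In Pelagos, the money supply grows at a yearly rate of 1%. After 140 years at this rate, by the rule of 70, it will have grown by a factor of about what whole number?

around 4 times

At 1% one doubling takes ≈ 70.00 years; 140 years is 2 of them, so ×4.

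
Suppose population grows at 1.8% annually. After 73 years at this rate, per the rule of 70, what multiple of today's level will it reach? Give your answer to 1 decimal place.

3.7 times

Doubles every ≈ 38.89 years (70/1.8).
73 years is 1.88 doublings; 2^1.88 ≈ 3.7×.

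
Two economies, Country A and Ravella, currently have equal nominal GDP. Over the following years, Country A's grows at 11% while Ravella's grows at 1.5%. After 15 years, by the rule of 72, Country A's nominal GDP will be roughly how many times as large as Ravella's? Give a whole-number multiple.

approximately 4 times

Only the 9.5-point difference matters.
72/9.5 ≈ 7.58 years per doubling of the ratio; 15 years gives 1.98 doublings, so ≈ 4×.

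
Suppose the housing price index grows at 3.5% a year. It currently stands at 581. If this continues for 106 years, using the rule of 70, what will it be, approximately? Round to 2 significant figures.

It doubles every 70/3.5 ≈ 20.00 years, so 106 years is 5.30 doublings.
2^5.30 ≈ 39.40; 581 × 39.40 ≈ 23000.

around 23000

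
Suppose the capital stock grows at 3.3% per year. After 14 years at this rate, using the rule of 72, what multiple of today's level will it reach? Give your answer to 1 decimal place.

Doubles every ≈ 21.82 years (72/3.3).
14 years is 0.64 doublings; 2^0.64 ≈ 1.6×.

1.6 times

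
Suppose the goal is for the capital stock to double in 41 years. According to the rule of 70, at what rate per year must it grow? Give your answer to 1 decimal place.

approximately 1.7%

70 / 41 ≈ 1.71, so about 1.7% per year.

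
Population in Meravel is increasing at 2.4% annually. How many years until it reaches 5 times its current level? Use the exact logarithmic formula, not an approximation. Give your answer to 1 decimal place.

67.9 years

t = ln(5) / ln(1 + 0.024) = 1.6094 / 0.023717 ≈ 67.86.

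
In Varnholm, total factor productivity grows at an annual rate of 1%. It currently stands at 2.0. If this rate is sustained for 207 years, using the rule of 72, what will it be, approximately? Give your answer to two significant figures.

15

It doubles every 72/1 ≈ 72.00 years, so 207 years is 2.88 doublings.
2^2.88 ≈ 7.36; 2.0 × 7.36 ≈ 15.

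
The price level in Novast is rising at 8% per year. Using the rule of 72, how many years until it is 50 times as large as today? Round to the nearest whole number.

51 years

At 8% it doubles every 72/8 ≈ 9.00 years.
50× is log₂ 50 ≈ 5.64 doublings, so ≈ 5.64 × 9.00 = 51 years.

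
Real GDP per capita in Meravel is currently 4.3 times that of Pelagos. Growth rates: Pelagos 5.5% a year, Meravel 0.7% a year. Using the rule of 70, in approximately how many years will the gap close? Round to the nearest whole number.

Pelagos gains on Meravel at 5.5% − 0.7% = 4.8 points a year.
At that relative rate the gap halves every 70/4.8 ≈ 14.58 years.
A 4.3 times gap takes log₂(4.3) ≈ 2.10 halvings to close: 2.10 × 14.58 ≈ 31 years.

about 31 years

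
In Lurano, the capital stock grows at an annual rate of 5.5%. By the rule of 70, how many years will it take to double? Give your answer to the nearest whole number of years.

≈ 13 years

At 5.5%, doubling takes about 70/5.5 = 12.73 years.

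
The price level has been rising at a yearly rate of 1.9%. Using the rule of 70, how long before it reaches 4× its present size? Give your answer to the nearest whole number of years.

Doubling time ≈ 70/1.9 = 36.84 years.
4× is 2 doublings, so 2 × 36.84 ≈ 74 years.

≈ 74 years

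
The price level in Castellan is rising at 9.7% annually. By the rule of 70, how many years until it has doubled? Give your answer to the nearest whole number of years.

7 years

Doubling time ≈ 70 / 9.7 = 7.22 years.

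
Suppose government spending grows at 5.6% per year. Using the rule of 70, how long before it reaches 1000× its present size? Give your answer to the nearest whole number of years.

125 years

One doubling takes 70/5.6 = 12.50 years.
1000× is log₂ 1000 ≈ 9.97 doublings, so ≈ 9.97 × 12.50 = 125 years.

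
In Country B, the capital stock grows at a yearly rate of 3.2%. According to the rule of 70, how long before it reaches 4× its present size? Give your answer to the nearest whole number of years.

One doubling takes 70/3.2 = 21.88 years.
4× is 2 doublings, so 2 × 21.88 ≈ 44 years.

≈ 44 years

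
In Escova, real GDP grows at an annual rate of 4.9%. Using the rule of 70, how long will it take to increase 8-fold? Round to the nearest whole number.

At 4.9% it doubles every 70/4.9 ≈ 14.29 years.
8 = 2^3, so 3 doublings → 43 years.

about 43 years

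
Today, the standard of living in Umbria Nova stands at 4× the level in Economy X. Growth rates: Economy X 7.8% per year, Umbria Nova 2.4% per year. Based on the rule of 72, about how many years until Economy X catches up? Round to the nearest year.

Economy X gains on Umbria Nova at 7.8% − 2.4% = 5.4 points a year.
At that relative rate the gap halves every 72/5.4 ≈ 13.33 years.
A 4× gap closes after 2 halvings: 2 × 13.33 ≈ 27 years.

around 27 years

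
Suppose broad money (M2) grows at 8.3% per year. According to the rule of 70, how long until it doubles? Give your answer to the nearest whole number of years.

At 8.3%, doubling takes about 70/8.3 = 8.43 years.

roughly 8 years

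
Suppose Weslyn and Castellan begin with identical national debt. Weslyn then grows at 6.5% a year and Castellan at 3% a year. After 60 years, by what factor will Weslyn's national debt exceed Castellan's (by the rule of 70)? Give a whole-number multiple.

Only the 3.5-point difference matters.
70/3.5 ≈ 20.00 years per doubling of the ratio; 60 years gives 3.00 doublings, so ≈ 8×.

about 8 times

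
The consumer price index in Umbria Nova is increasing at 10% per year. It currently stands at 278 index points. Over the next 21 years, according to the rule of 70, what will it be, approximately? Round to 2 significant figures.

2200 index points

It doubles every 70/10 ≈ 7.00 years, so 21 years is 3.00 doublings.
2^3.00 ≈ 8.00; 278 × 8.00 ≈ 2200 index points.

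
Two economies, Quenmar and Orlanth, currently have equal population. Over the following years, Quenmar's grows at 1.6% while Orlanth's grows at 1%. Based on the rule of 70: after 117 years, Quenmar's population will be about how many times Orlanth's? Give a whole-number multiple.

roughly 2 times

Only the 0.6-point difference matters.
70/0.6 ≈ 116.67 years per doubling of the ratio; 117 years gives 1.00 doublings, so ≈ 2×.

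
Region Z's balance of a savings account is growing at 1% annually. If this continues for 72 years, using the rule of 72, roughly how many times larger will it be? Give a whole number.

2 times

Doubling time ≈ 72/1 = 72.00 years.
72/72.00 ≈ 1 doubling, so about 2^1 = 2×.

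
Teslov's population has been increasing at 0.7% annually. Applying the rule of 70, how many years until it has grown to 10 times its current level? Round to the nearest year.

332 years

At 0.7% it doubles every 70/0.7 ≈ 100.00 years.
Reaching 10× takes log₂(10) ≈ 3.32 doublings.
3.32 × 100.00 ≈ 332 years.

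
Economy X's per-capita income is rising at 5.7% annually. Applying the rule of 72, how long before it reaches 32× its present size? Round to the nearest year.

≈ 63 years

Doubling time ≈ 72/5.7 = 12.63 years.
Getting to 32× needs 5 doublings: 5 × 12.63 ≈ 63 years.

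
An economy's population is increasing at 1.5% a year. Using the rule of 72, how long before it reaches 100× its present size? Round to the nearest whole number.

319 years

One doubling takes 72/1.5 = 48.00 years.
100× is log₂ 100 ≈ 6.64 doublings, so ≈ 6.64 × 48.00 = 319 years.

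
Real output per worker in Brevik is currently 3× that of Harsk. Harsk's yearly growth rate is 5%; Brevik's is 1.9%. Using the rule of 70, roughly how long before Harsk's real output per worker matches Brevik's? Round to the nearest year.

roughly 36 years

What matters is the difference: 3.1 pp.
Rule of 70 on the gap: the ratio halves every 70/3.1 ≈ 22.58 years.
A 3× gap takes log₂(3) ≈ 1.58 halvings to close: 1.58 × 22.58 ≈ 36 years.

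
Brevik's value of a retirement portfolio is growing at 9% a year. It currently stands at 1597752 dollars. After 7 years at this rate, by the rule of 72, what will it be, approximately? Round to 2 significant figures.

Doubling time ≈ 72/9 = 8.00 years.
7 years is 7/8.00 ≈ 0.88 doublings, a factor of 2^0.88 ≈ 1.84.
1597752 × 1.84 ≈ 2900000 dollars.

approximately 2900000 dollars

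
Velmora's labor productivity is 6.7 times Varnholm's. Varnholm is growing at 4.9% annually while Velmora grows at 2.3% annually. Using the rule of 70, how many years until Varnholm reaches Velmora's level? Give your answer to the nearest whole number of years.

74 years

The growth-rate gap is 4.9% − 2.3% = 2.6 percentage points.
So the ratio between them halves every 70/2.6 ≈ 26.92 years.
A 6.7 times gap takes log₂(6.7) ≈ 2.74 halvings to close: 2.74 × 26.92 ≈ 74 years.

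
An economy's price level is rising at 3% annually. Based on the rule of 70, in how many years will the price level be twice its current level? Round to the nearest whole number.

Doubling time ≈ 70 / 3 = 23.33 years.

about 23 years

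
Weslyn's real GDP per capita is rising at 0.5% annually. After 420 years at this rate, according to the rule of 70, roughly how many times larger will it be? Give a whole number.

Doubling time ≈ 70/0.5 = 140.00 years.
420/140.00 ≈ 3 doublings, so about 2^3 = 8×.

≈ 8 times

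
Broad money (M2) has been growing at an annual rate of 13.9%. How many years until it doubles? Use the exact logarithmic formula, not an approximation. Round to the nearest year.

5 years

t = ln(2) / ln(1 + 0.139) = 0.6931 / 0.130151 ≈ 5.33.
≈ 5 years.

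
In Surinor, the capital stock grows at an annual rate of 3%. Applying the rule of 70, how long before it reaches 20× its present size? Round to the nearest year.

Doubling time ≈ 70/3 = 23.33 years.
Reaching 20× takes log₂(20) ≈ 4.32 doublings.
4.32 × 23.33 ≈ 101 years.

about 101 years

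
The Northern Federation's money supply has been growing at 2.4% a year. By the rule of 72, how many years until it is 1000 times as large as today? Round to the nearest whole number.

Doubling time ≈ 72/2.4 = 30.00 years.
1000× is log₂ 1000 ≈ 9.97 doublings, so ≈ 9.97 × 30.00 = 299 years.

≈ 299 years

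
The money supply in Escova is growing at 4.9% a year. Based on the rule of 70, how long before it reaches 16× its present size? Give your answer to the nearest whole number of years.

57 years

Doubling time ≈ 70/4.9 = 14.29 years.
16× is 4 doublings, so 4 × 14.29 ≈ 57 years.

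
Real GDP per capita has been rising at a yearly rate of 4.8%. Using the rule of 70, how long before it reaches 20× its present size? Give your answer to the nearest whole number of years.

One doubling takes 70/4.8 = 14.58 years.
20× is log₂ 20 ≈ 4.32 doublings, so ≈ 4.32 × 14.58 = 63 years.

≈ 63 years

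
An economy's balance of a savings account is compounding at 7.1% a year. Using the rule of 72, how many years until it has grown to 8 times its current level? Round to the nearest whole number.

≈ 30 years

At 7.1% it doubles every 72/7.1 ≈ 10.14 years.
8× is 3 doublings, so 3 × 10.14 ≈ 30 years.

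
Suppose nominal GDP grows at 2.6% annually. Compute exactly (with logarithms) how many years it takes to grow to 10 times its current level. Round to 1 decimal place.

89.7 years

t = ln(10) / ln(1 + 0.026) = 2.3026 / 0.025668 ≈ 89.71.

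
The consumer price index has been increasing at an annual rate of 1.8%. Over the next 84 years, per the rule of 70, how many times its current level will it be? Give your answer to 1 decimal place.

Doubling time ≈ 70/1.8 = 38.89 years.
84 years / 38.89 ≈ 2.16 doublings → factor 2^2.16 ≈ 4.5.

roughly 4.5 times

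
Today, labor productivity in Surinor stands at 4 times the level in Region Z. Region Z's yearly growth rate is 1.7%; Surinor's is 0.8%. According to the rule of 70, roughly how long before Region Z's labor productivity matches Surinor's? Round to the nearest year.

156 years

What matters is the difference: 0.9 pp.
Rule of 70 on the gap: the ratio halves every 70/0.9 ≈ 77.78 years.
A 4 times gap closes after 2 halvings: 2 × 77.78 ≈ 156 years.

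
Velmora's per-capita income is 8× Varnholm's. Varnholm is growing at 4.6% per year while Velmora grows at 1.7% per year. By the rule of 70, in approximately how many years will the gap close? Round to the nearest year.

Varnholm gains on Velmora at 4.6% − 1.7% = 2.9 points a year.
At that relative rate the gap halves every 70/2.9 ≈ 24.14 years.
An 8× gap closes after 3 halvings: 3 × 24.14 ≈ 72 years.

72 years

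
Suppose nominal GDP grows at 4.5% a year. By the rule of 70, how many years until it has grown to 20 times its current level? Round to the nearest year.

67 years

At 4.5% it doubles every 70/4.5 ≈ 15.56 years.
Reaching 20× takes log₂(20) ≈ 4.32 doublings.
4.32 × 15.56 ≈ 67 years.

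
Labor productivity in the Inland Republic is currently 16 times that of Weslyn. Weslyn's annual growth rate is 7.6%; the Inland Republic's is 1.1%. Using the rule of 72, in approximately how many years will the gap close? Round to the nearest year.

Weslyn gains on the Inland Republic at 7.6% − 1.1% = 6.5 points a year.
At that relative rate the gap halves every 72/6.5 ≈ 11.08 years.
A 16 times gap closes after 4 halvings: 4 × 11.08 ≈ 44 years.

about 44 years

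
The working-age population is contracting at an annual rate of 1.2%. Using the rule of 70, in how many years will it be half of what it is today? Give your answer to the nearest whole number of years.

The rule works in reverse for decay: 70/1.2 ≈ 58.33 years to halve.

58 years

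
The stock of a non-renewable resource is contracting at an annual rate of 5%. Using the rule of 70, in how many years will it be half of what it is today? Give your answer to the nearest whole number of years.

The rule works in reverse for decay: 70/5 ≈ 14.00 years to halve.

approximately 14 years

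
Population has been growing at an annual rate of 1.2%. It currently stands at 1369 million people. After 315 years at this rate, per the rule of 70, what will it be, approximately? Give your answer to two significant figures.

58000 million people

Doubling time ≈ 70/1.2 = 58.33 years.
315 years is 315/58.33 ≈ 5.40 doublings, a factor of 2^5.40 ≈ 42.22.
1369 × 42.22 ≈ 58000 million people.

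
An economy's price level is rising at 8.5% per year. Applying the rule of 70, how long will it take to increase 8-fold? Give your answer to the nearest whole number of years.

approximately 25 years

At 8.5% it doubles every 70/8.5 ≈ 8.24 years.
Getting to 8× needs 3 doublings: 3 × 8.24 ≈ 25 years.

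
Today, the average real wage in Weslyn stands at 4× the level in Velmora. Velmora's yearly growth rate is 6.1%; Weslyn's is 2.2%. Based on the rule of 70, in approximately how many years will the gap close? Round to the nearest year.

36 years

What matters is the difference: 3.9 pp.
Rule of 70 on the gap: the ratio halves every 70/3.9 ≈ 17.95 years.
A 4× gap closes after 2 halvings: 2 × 17.95 ≈ 36 years.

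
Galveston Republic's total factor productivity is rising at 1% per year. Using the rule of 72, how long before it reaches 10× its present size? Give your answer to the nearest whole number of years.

Doubling time ≈ 72/1 = 72.00 years.
Reaching 10× takes log₂(10) ≈ 3.32 doublings.
3.32 × 72.00 ≈ 239 years.

≈ 239 years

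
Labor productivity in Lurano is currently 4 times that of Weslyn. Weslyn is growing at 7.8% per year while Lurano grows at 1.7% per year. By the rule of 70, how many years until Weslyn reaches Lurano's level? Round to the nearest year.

Weslyn gains on Lurano at 7.8% − 1.7% = 6.1 points a year.
At that relative rate the gap halves every 70/6.1 ≈ 11.48 years.
A 4 times gap closes after 2 halvings: 2 × 11.48 ≈ 23 years.

around 23 years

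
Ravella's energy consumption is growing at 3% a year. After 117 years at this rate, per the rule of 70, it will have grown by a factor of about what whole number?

Doubling time ≈ 70/3 = 23.33 years.
117/23.33 ≈ 5 doublings, so about 2^5 = 32×.

around 32 times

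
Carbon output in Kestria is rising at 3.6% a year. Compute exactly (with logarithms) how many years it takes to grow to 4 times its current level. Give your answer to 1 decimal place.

t = ln(4) / ln(1 + 0.036) = 1.3863 / 0.035367 ≈ 39.20.

39.2 years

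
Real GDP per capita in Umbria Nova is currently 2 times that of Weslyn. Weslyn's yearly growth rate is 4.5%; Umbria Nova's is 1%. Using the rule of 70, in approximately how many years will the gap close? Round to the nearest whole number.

Weslyn gains on Umbria Nova at 4.5% − 1% = 3.5 points a year.
At that relative rate the gap halves every 70/3.5 ≈ 20.00 years.
A 2 times gap closes after 1 halving: 1 × 20.00 ≈ 20 years.

around 20 years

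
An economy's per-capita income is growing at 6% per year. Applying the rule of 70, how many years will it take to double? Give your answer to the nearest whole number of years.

At 6%, doubling takes about 70/6 = 11.67 years.

around 12 years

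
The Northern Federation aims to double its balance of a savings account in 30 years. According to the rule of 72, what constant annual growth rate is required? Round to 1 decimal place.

72 / 30 ≈ 2.40, so about 2.4% annually.

about 2.4% annually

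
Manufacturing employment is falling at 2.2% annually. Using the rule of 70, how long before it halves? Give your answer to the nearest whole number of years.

about 32 years

Halving time ≈ 70 / 2.2 = 31.82 → 32 years.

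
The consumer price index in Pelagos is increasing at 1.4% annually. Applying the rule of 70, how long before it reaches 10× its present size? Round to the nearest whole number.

around 166 years

One doubling takes 70/1.4 = 50.00 years.
Reaching 10× takes log₂(10) ≈ 3.32 doublings.
3.32 × 50.00 ≈ 166 years.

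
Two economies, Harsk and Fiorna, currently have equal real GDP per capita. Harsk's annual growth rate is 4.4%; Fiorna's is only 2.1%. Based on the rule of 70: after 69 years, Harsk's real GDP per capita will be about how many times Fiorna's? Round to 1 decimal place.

Only the 2.3-point difference matters.
70/2.3 ≈ 30.43 years per doubling of the ratio; 69 years gives 2.27 doublings, so ≈ 4.8×.

approximately 4.8 times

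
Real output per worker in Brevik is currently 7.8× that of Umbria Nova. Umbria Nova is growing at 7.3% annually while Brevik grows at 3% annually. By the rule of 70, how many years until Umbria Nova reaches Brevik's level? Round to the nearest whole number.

around 48 years

Umbria Nova gains on Brevik at 7.3% − 3% = 4.3 points a year.
At that relative rate the gap halves every 70/4.3 ≈ 16.28 years.
A 7.8× gap takes log₂(7.8) ≈ 2.96 halvings to close: 2.96 × 16.28 ≈ 48 years.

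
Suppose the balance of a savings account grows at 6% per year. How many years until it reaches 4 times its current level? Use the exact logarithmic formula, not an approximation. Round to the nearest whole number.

t = ln(4) / ln(1 + 0.06) = 1.3863 / 0.058269 ≈ 23.79.
≈ 24 years.

24 years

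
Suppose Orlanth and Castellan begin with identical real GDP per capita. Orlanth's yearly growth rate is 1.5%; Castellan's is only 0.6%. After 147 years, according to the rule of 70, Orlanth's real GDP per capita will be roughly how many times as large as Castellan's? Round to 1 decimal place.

Only the 0.9-point difference matters.
70/0.9 ≈ 77.78 years per doubling of the ratio; 147 years gives 1.89 doublings, so ≈ 3.7×.

≈ 3.7 times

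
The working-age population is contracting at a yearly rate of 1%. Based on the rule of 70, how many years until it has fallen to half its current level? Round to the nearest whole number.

around 70 years

The rule works in reverse for decay: 70/1 ≈ 70.00 years to halve.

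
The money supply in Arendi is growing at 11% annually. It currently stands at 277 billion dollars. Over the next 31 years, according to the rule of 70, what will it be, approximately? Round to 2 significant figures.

8100 billion dollars

Doubling time ≈ 70/11 = 6.36 years.
31 years is 31/6.36 ≈ 4.87 doublings, a factor of 2^4.87 ≈ 29.24.
277 × 29.24 ≈ 8100 billion dollars.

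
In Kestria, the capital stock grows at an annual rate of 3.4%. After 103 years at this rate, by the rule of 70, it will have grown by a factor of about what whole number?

roughly 32 times

At 3.4% one doubling takes ≈ 20.59 years; 103 years is 5 of them, so ×32.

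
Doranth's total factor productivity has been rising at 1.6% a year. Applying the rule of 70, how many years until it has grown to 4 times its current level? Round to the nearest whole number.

Doubling time ≈ 70/1.6 = 43.75 years.
Getting to 4× needs 2 doublings: 2 × 43.75 ≈ 88 years.

about 88 years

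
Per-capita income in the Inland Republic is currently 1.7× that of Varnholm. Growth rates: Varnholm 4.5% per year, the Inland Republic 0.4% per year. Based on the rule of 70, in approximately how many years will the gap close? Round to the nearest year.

Varnholm gains on the Inland Republic at 4.5% − 0.4% = 4.1 points a year.
At that relative rate the gap halves every 70/4.1 ≈ 17.07 years.
A 1.7× gap takes log₂(1.7) ≈ 0.77 halvings to close: 0.77 × 17.07 ≈ 13 years.

approximately 13 years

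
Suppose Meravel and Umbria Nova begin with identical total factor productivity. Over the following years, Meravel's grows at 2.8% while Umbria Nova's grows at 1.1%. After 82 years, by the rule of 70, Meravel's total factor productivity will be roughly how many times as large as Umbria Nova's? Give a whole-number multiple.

Only the 1.7-point difference matters.
70/1.7 ≈ 41.18 years per doubling of the ratio; 82 years gives 1.99 doublings, so ≈ 4×.

≈ 4 times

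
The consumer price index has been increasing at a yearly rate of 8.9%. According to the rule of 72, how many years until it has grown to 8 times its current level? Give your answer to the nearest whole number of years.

One doubling takes 72/8.9 = 8.09 years.
8× is 3 doublings, so 3 × 8.09 ≈ 24 years.

approximately 24 years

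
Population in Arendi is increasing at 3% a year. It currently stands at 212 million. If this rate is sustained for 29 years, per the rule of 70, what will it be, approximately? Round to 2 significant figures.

It doubles every 70/3 ≈ 23.33 years, so 29 years is 1.24 doublings.
2^1.24 ≈ 2.36; 212 × 2.36 ≈ 500 million.

roughly 500 million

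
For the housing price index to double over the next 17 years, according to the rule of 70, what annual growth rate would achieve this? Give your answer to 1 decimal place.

70 / 17 ≈ 4.12, so about 4.1% a year.

4.1%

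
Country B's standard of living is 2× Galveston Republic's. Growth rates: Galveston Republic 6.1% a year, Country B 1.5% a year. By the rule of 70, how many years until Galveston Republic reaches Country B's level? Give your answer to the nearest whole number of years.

The growth-rate gap is 6.1% − 1.5% = 4.6 percentage points.
So the ratio between them halves every 70/4.6 ≈ 15.22 years.
A 2× gap closes after 1 halving: 1 × 15.22 ≈ 15 years.

about 15 years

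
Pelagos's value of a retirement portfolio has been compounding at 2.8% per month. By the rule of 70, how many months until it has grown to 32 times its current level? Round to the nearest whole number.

roughly 125 months

At 2.8% it doubles every 70/2.8 ≈ 25.00 months.
32 = 2^5, so 5 doublings → 125 months.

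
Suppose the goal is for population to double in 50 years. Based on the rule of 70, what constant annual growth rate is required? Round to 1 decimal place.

70 / 50 ≈ 1.40, so about 1.4% annually.

around 1.4%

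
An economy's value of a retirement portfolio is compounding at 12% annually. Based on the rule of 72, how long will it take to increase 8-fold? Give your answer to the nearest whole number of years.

18 years

At 12% it doubles every 72/12 ≈ 6.00 years.
8× is 3 doublings, so 3 × 6.00 ≈ 18 years.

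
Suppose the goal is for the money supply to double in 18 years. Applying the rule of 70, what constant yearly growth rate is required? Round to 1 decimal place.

approximately 3.9%

70 / 18 ≈ 3.89, so about 3.9% per year.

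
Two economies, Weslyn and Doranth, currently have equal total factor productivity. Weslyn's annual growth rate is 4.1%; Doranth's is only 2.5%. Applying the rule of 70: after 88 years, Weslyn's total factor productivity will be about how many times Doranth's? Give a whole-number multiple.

≈ 4 times

Rate gap = 4.1% − 2.5% = 1.6 points.
The ratio doubles every 70/1.6 ≈ 43.75 years.
88/43.75 ≈ 2.01 doublings → ratio ≈ 2^2.01 ≈ 4.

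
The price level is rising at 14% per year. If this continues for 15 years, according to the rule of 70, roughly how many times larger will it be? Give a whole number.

At 14% one doubling takes ≈ 5.00 years; 15 years is 3 of them, so ×8.

approximately 8 times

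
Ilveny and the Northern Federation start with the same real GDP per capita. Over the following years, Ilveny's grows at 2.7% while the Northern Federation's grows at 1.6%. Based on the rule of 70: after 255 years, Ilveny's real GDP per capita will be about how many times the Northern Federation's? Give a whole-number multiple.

Only the 1.1-point difference matters.
70/1.1 ≈ 63.64 years per doubling of the ratio; 255 years gives 4.01 doublings, so ≈ 16×.

approximately 16 times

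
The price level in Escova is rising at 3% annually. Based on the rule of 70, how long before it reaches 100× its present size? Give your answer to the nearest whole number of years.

155 years

One doubling takes 70/3 = 23.33 years.
100× is log₂ 100 ≈ 6.64 doublings, so ≈ 6.64 × 23.33 = 155 years.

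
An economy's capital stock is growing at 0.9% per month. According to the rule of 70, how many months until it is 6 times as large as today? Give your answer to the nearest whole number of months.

roughly 201 months

Doubling time ≈ 70/0.9 = 77.78 months.
Reaching 6× takes log₂(6) ≈ 2.58 doublings.
2.58 × 77.78 ≈ 201 months.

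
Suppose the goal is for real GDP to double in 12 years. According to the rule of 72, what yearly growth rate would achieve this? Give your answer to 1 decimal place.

72 / 12 ≈ 6.00, so about 6.0% per year.

about 6.0%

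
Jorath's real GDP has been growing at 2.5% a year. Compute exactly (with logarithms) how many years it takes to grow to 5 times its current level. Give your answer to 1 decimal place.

t = ln(5) / ln(1 + 0.025) = 1.6094 / 0.024693 ≈ 65.18.

65.2 years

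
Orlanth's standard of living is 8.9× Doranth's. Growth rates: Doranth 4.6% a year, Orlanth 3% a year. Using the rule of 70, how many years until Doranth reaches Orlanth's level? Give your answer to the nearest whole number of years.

The growth-rate gap is 4.6% − 3% = 1.6 percentage points.
So the ratio between them halves every 70/1.6 ≈ 43.75 years.
An 8.9× gap takes log₂(8.9) ≈ 3.15 halvings to close: 3.15 × 43.75 ≈ 138 years.

approximately 138 years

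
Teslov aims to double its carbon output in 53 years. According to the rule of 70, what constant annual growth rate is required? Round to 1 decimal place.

about 1.3%

70 / 53 ≈ 1.32, so about 1.3% a year.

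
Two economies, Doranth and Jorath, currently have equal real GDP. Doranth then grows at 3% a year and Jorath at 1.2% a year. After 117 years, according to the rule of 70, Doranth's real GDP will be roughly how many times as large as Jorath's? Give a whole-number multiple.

Rate gap = 3% − 1.2% = 1.8 points.
The ratio doubles every 70/1.8 ≈ 38.89 years.
117/38.89 ≈ 3.01 doublings → ratio ≈ 2^3.01 ≈ 8.

≈ 8 times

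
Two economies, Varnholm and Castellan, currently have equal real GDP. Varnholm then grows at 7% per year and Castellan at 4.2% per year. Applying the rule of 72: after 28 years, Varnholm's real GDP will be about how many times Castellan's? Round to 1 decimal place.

Varnholm pulls ahead at 2.8 pp per year, so the ratio doubles every 72/2.8 ≈ 25.71 years.
In 28 years that's 1.09 doublings: 2^1.09 ≈ 2.1.

about 2.1 times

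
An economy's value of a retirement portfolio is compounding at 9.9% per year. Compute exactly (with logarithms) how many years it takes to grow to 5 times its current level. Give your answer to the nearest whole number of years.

17 years

t = ln(5) / ln(1 + 0.099) = 1.6094 / 0.094401 ≈ 17.05.
≈ 17 years.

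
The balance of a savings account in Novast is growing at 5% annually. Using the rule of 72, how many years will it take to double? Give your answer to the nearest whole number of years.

Doubling time ≈ 72 / 5 = 14.40 years.

14 years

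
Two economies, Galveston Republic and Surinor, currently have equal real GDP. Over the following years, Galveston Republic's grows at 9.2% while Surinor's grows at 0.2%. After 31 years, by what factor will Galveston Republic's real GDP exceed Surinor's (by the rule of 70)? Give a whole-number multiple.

about 16 times

Rate gap = 9.2% − 0.2% = 9 points.
The ratio doubles every 70/9 ≈ 7.78 years.
31/7.78 ≈ 3.98 doublings → ratio ≈ 2^3.98 ≈ 16.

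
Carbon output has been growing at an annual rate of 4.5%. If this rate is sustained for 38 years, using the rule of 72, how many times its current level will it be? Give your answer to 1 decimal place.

around 5.2 times

Doubling time ≈ 72/4.5 = 16.00 years.
38 years / 16.00 ≈ 2.38 doublings → factor 2^2.38 ≈ 5.2.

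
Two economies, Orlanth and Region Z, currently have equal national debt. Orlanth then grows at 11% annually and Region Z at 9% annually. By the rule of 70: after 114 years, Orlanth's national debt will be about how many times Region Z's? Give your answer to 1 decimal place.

around 9.6 times

Only the 2-point difference matters.
70/2 ≈ 35.00 years per doubling of the ratio; 114 years gives 3.26 doublings, so ≈ 9.6×.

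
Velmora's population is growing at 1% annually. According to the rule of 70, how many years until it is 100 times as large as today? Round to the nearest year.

approximately 465 years

One doubling takes 70/1 = 70.00 years.
Reaching 100× takes log₂(100) ≈ 6.64 doublings.
6.64 × 70.00 ≈ 465 years.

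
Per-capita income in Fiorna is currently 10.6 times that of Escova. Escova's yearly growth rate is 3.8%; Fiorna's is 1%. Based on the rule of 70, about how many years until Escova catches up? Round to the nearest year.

The growth-rate gap is 3.8% − 1% = 2.8 percentage points.
So the ratio between them halves every 70/2.8 ≈ 25.00 years.
A 10.6 times gap takes log₂(10.6) ≈ 3.41 halvings to close: 3.41 × 25.00 ≈ 85 years.

approximately 85 years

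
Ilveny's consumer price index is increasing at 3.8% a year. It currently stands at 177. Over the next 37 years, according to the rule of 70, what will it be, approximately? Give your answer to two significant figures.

roughly 710

It doubles every 70/3.8 ≈ 18.42 years, so 37 years is 2.01 doublings.
2^2.01 ≈ 4.03; 177 × 4.03 ≈ 710.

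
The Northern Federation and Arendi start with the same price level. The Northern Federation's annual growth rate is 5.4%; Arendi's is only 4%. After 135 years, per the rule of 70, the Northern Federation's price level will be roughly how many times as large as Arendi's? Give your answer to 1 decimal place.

6.5 times

Rate gap = 5.4% − 4% = 1.4 points.
The ratio doubles every 70/1.4 ≈ 50.00 years.
135/50.00 ≈ 2.70 doublings → ratio ≈ 2^2.70 ≈ 6.5.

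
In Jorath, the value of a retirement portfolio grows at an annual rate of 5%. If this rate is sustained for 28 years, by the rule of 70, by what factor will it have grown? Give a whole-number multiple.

At 5% one doubling takes ≈ 14.00 years; 28 years is 2 of them, so ×4.

4 times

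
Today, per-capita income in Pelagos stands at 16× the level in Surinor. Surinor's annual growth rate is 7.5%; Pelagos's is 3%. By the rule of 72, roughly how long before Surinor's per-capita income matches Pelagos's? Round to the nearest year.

64 years

What matters is the difference: 4.5 pp.
Rule of 72 on the gap: the ratio halves every 72/4.5 ≈ 16.00 years.
A 16× gap closes after 4 halvings: 4 × 16.00 ≈ 64 years.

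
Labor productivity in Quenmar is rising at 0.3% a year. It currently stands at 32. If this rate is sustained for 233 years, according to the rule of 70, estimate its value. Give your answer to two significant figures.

Doubling time ≈ 70/0.3 = 233.33 years.
233 years is 233/233.33 ≈ 1.00 doublings, a factor of 2^1.00 ≈ 2.00.
32 × 2.00 ≈ 64.

around 64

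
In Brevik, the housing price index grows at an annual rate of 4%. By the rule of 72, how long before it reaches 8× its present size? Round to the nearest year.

54 years

At 4% it doubles every 72/4 ≈ 18.00 years.
8 = 2^3, so 3 doublings → 54 years.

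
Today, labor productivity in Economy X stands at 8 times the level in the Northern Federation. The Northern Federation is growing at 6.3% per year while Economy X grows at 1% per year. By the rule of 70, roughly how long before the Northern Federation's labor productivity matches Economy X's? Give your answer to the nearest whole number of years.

the Northern Federation gains on Economy X at 6.3% − 1% = 5.3 points a year.
At that relative rate the gap halves every 70/5.3 ≈ 13.21 years.
An 8 times gap closes after 3 halvings: 3 × 13.21 ≈ 40 years.

about 40 years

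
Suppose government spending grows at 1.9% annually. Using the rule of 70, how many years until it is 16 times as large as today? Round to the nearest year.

≈ 147 years

At 1.9% it doubles every 70/1.9 ≈ 36.84 years.
16× is 4 doublings, so 4 × 36.84 ≈ 147 years.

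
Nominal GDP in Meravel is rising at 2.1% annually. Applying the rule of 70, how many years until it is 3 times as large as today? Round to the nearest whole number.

about 53 years

At 2.1% it doubles every 70/2.1 ≈ 33.33 years.
3× is log₂ 3 ≈ 1.58 doublings, so ≈ 1.58 × 33.33 = 53 years.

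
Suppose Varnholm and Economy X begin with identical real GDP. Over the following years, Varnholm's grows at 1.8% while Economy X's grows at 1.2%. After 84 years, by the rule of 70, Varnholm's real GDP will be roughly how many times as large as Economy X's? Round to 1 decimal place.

roughly 1.6 times

Varnholm pulls ahead at 0.6 pp per year, so the ratio doubles every 70/0.6 ≈ 116.67 years.
In 84 years that's 0.72 doublings: 2^0.72 ≈ 1.6.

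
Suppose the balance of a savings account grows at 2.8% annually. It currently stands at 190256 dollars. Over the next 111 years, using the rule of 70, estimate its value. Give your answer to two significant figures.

It doubles every 70/2.8 ≈ 25.00 years, so 111 years is 4.44 doublings.
2^4.44 ≈ 21.71; 190256 × 21.71 ≈ 4100000 dollars.

around 4100000 dollars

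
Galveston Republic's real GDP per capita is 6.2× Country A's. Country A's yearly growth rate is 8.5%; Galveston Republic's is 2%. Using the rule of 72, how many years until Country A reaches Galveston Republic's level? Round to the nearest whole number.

approximately 29 years

What matters is the difference: 6.5 pp.
Rule of 72 on the gap: the ratio halves every 72/6.5 ≈ 11.08 years.
A 6.2× gap takes log₂(6.2) ≈ 2.63 halvings to close: 2.63 × 11.08 ≈ 29 years.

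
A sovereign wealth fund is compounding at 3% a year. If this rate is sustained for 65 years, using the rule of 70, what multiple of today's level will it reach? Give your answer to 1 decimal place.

around 6.9 times

Doubling time ≈ 70/3 = 23.33 years.
65 years / 23.33 ≈ 2.79 doublings → factor 2^2.79 ≈ 6.9.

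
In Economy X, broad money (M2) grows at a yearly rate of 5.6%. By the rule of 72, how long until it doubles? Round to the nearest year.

At 5.6%, doubling takes about 72/5.6 = 12.86 years.

about 13 years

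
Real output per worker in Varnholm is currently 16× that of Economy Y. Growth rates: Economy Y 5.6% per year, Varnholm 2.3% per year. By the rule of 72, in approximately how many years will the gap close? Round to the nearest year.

approximately 87 years

Economy Y gains on Varnholm at 5.6% − 2.3% = 3.3 points a year.
At that relative rate the gap halves every 72/3.3 ≈ 21.82 years.
A 16× gap closes after 4 halvings: 4 × 21.82 ≈ 87 years.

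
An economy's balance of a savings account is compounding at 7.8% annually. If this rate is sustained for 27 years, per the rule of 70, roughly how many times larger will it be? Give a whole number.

≈ 8 times

At 7.8% one doubling takes ≈ 8.97 years; 27 years is 3 of them, so ×8.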